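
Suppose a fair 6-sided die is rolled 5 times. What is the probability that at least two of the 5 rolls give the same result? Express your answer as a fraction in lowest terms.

P(all 5 different) = 6/6 · 5/6 · ··· · 2/6 = 5/54.
P(at least two equal) = 1 − 5/54 = 49/54.

49/54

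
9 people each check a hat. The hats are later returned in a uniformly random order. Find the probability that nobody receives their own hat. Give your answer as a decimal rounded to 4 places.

0.3679

This is the derangement probability: permutations of 9 with no fixed point.
D(9) = 9! · (1 − 1/1! + 1/2! − ··· + (−1)^9/9!) = 133496.
P = 133496/362880 = 16687/45360 ≈ 0.3679.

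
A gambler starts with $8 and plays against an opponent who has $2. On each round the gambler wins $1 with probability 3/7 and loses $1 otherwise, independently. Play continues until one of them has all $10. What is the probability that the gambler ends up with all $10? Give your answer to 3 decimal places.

Let r = q/p = (4/7)/(3/7) = 4/3. The recurrence P(i) = p·P(i+1) + q·P(i−1) with P(0)=0, P(10)=1 gives P(i) = (1 − r^i)/(1 − r^10).
P(8) = (1 − (4/3)^8) / (1 − (4/3)^10) = 75825/141361 ≈ 0.536.

0.536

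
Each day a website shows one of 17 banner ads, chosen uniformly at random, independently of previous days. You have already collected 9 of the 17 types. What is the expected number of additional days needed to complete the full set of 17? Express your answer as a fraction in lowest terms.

12937/280

Starting from 9 distinct types, each trial gives a new one with probability (17−i)/17 when i types are held, so the wait for the next new type is 17/(17−i).
E = 17/8 + 17/7 + 17/6 + 17/5 + 17/4 + 17/3 + 17/2 + 17/1 = 12937/280.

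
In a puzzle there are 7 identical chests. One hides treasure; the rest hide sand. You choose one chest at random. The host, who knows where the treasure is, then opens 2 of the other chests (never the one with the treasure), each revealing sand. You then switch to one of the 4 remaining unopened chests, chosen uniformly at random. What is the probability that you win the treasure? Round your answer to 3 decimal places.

Your original chest holds the treasure with probability 1/7, so the other 6 collectively hold it with probability 6/7.
The host can always find 2 empty chests to open, so the reveals don't change that 6/7; it is now spread over the 4 remaining unopened chests.
P(win by switching) = (6/7) · (1/4) = 3/14 ≈ 0.214.

0.214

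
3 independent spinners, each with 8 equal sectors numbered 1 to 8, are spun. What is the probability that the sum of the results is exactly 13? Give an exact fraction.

3/32

There are 8^3 = 512 equally likely outcomes.
The number of ordered 3-tuples from {1,…,8} summing to 13 is 48.
P(sum = 13) = 48/512 = 3/32.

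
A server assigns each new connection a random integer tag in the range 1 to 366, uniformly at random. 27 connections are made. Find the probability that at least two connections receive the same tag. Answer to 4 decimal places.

It's easier to compute the probability that all 27 are distinct.
P(all distinct) = 366/366 · 365/366 · ··· · 340/366 ≈ 0.3742.
So the probability of at least one match is 1 − 0.3742 = 0.6258.

0.6258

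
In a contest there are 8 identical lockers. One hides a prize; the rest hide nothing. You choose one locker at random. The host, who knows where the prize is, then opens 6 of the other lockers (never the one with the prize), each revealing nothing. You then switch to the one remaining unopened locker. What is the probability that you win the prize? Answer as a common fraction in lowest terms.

Your original locker holds the prize with probability 1/8, so the other 7 collectively hold it with probability 7/8.
The host can always find 6 empty lockers to open, so the reveals don't change that 7/8; it is now spread over the 1 remaining unopened locker.
P(win by switching) = (7/8) · (1/1) = 7/8.

7/8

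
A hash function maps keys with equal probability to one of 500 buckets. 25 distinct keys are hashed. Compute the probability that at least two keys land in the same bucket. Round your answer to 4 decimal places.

It's easier to compute the probability that all 25 are distinct.
P(all distinct) = 500/500 · 499/500 · ··· · 476/500 ≈ 0.5433.
So the probability of at least one match is 1 − 0.5433 = 0.4567.

0.4567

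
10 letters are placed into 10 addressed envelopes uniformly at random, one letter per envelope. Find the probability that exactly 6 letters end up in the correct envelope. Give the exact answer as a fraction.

1/1920

Choose which 6 of the 10 are fixed: C(10,6) = 210 ways.
The remaining 4 must have no fixed point: D(4) = 9.
P = 210·9/3628800 = 1/1920.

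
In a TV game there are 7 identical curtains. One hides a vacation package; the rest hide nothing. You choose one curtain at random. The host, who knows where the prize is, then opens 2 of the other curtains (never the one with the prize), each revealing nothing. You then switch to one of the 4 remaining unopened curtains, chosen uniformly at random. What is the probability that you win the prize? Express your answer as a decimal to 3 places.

0.214

Your original curtain holds the prize with probability 1/7, so the other 6 collectively hold it with probability 6/7.
The host can always find 2 empty curtains to open, so the reveals don't change that 6/7; it is now spread over the 4 remaining unopened curtains.
P(win by switching) = (6/7) · (1/4) = 3/14 ≈ 0.214.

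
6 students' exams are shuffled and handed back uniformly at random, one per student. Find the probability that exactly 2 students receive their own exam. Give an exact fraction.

3/16

Choose which 2 of the 6 are fixed: C(6,2) = 15 ways.
The remaining 4 must have no fixed point: D(4) = 9.
P = 15·9/720 = 3/16.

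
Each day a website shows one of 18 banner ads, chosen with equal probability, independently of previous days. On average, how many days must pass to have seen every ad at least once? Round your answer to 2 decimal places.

62.91

After i distinct types are collected, each trial gives a new one with probability (18−i)/18, so the expected wait for the next new type is 18/(18−i).
E = 18/18 + 18/17 + 18/16 + 18/15 + 18/14 + 18/13 + 18/12 + 18/11 + 18/10 + 18/9 + 18/8 + 18/7 + 18/6 + 18/5 + 18/4 + 18/3 + 18/2 + 18/1 = 42822903/680680 ≈ 62.91.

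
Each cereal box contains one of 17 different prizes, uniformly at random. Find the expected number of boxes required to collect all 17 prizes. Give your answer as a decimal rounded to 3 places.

58.472

After i distinct types are collected, each trial gives a new one with probability (17−i)/17, so the expected wait for the next new type is 17/(17−i).
E = 17/17 + 17/16 + 17/15 + 17/14 + 17/13 + 17/12 + 17/11 + 17/10 + 17/9 + 17/8 + 17/7 + 17/6 + 17/5 + 17/4 + 17/3 + 17/2 + 17/1 = 42142223/720720 ≈ 58.472.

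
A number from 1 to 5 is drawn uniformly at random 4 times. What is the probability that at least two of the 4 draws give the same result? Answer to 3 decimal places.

0.808

P(all 4 different) = 5/5 · 4/5 · ··· · 2/5 ≈ 0.192.
P(at least two equal) = 1 − 0.192 = 0.808.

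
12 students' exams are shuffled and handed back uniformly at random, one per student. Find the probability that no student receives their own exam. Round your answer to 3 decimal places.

0.368

This is the derangement probability: permutations of 12 with no fixed point.
D(12) = 12! · (1 − 1/1! + 1/2! − ··· + (−1)^12/12!) = 176214841.
P = 176214841/479001600 = 16019531/43545600 ≈ 0.368.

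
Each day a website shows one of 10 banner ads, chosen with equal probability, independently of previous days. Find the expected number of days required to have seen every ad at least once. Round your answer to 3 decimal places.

29.290

After i distinct types are collected, each trial gives a new one with probability (10−i)/10, so the expected wait for the next new type is 10/(10−i).
E = 10/10 + 10/9 + 10/8 + 10/7 + 10/6 + 10/5 + 10/4 + 10/3 + 10/2 + 10/1 = 7381/252 ≈ 29.290.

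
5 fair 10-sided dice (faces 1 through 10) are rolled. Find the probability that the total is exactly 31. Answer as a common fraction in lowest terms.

33/625

There are 10^5 = 100000 equally likely outcomes.
The number of ordered 5-tuples from {1,…,10} summing to 31 is 5280.
P(sum = 31) = 5280/100000 = 33/625.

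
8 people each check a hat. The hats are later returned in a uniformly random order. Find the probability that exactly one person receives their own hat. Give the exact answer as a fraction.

103/280

Choose which one is fixed: C(8,1) = 8 ways.
The remaining 7 must have no fixed point: D(7) = 1854.
P = 8·1854/40320 = 103/280.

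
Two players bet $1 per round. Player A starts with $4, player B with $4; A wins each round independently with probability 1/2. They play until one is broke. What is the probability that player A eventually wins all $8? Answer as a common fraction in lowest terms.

1/2

With a fair step, P(i) = ½P(i−1) + ½P(i+1) with P(0)=0, P(8)=1 has the linear solution P(i) = i/8.
P(4) = 4/8 = 1/2.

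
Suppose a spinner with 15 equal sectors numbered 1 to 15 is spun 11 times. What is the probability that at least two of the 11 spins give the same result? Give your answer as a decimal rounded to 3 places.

0.994

P(all 11 different) = 15/15 · 14/15 · ··· · 5/15 ≈ 0.006.
P(at least two equal) = 1 − 0.006 = 0.994.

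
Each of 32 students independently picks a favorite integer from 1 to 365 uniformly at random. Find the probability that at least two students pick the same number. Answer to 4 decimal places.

0.7533

It's easier to compute the probability that all 32 are distinct.
P(all distinct) = 365/365 · 364/365 · ··· · 334/365 ≈ 0.2467.
So the probability of at least one match is 1 − 0.2467 = 0.7533.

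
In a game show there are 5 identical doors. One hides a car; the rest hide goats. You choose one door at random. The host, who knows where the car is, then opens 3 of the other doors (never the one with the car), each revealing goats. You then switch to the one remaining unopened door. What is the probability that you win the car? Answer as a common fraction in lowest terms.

4/5

Your original door holds the car with probability 1/5, so the other 4 collectively hold it with probability 4/5.
The host can always find 3 empty doors to open, so the reveals don't change that 4/5; it is now spread over the 1 remaining unopened door.
P(win by switching) = (4/5) · (1/1) = 4/5.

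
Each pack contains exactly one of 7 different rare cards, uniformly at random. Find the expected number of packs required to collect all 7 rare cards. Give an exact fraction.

363/20

After i distinct types are collected, each trial gives a new one with probability (7−i)/7, so the expected wait for the next new type is 7/(7−i).
E = 7/7 + 7/6 + 7/5 + 7/4 + 7/3 + 7/2 + 7/1 = 363/20.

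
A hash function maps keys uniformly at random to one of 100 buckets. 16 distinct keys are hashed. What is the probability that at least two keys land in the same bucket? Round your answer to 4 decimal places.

0.7184

It's easier to compute the probability that all 16 are distinct.
P(all distinct) = 100/100 · 99/100 · ··· · 85/100 ≈ 0.2816.
So the probability of at least one match is 1 − 0.2816 = 0.7184.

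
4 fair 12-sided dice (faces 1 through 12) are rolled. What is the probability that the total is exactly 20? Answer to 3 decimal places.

There are 12^4 = 20736 equally likely outcomes.
The number of ordered 4-tuples from {1,…,12} summing to 20 is 829.
P(sum = 20) = 829/20736 ≈ 0.040.

0.040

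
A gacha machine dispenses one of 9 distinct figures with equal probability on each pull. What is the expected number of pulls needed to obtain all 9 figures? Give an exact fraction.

7129/280

After i distinct types are collected, each trial gives a new one with probability (9−i)/9, so the expected wait for the next new type is 9/(9−i).
E = 9/9 + 9/8 + 9/7 + 9/6 + 9/5 + 9/4 + 9/3 + 9/2 + 9/1 = 7129/280.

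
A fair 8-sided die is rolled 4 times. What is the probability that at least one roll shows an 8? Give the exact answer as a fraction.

1695/4096

P(no roll shows an 8) = (7/8)^4 = 2401/4096.
P(at least one) = 1 − 2401/4096 = 1695/4096.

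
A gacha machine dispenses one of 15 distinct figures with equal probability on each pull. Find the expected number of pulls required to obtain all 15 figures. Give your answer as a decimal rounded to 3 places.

49.773

After i distinct types are collected, each trial gives a new one with probability (15−i)/15, so the expected wait for the next new type is 15/(15−i).
E = 15/15 + 15/14 + 15/13 + 15/12 + 15/11 + 15/10 + 15/9 + 15/8 + 15/7 + 15/6 + 15/5 + 15/4 + 15/3 + 15/2 + 15/1 = 1195757/24024 ≈ 49.773.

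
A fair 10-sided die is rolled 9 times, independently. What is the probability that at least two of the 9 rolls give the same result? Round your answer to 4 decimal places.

P(all 9 different) = 10/10 · 9/10 · ··· · 2/10 ≈ 0.0036.
P(at least two equal) = 1 − 0.0036 = 0.9964.

0.9964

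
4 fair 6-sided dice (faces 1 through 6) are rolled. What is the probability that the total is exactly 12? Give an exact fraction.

There are 6^4 = 1296 equally likely outcomes.
The number of ordered 4-tuples from {1,…,6} summing to 12 is 125.
P(sum = 12) = 125/1296.

125/1296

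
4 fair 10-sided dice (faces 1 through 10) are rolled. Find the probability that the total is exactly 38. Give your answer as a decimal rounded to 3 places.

0.001

There are 10^4 = 10000 equally likely outcomes.
The number of ordered 4-tuples from {1,…,10} summing to 38 is 10.
P(sum = 38) = 10/10000 = 1/1000 ≈ 0.001.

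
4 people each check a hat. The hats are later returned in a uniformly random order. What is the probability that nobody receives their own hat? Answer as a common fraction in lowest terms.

This is the derangement probability: permutations of 4 with no fixed point.
D(4) = 4! · (1 − 1/1! + 1/2! − ··· + (−1)^4/4!) = 9.
P = 9/24 = 3/8.

3/8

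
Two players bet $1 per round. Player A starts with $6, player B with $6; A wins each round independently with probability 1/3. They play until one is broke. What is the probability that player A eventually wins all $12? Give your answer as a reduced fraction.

Let r = q/p = (2/3)/(1/3) = 2. The recurrence P(i) = p·P(i+1) + q·P(i−1) with P(0)=0, P(12)=1 gives P(i) = (1 − r^i)/(1 − r^12).
P(6) = (1 − (2)^6) / (1 − (2)^12) = 1/65.

1/65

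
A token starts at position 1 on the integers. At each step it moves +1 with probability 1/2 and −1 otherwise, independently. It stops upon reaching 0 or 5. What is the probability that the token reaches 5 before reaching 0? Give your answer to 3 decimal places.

With a fair step, P(i) = ½P(i−1) + ½P(i+1) with P(0)=0, P(5)=1 has the linear solution P(i) = i/5.
P(1) = 1/5 ≈ 0.200.

0.200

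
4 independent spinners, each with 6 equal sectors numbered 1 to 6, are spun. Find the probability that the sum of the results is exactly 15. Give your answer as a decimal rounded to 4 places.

0.1080

There are 6^4 = 1296 equally likely outcomes.
The number of ordered 4-tuples from {1,…,6} summing to 15 is 140.
P(sum = 15) = 140/1296 = 35/324 ≈ 0.1080.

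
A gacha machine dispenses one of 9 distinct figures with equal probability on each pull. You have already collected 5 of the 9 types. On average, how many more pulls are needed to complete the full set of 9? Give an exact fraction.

Starting from 5 distinct types, each trial gives a new one with probability (9−i)/9 when i types are held, so the wait for the next new type is 9/(9−i).
E = 9/4 + 9/3 + 9/2 + 9/1 = 75/4.

75/4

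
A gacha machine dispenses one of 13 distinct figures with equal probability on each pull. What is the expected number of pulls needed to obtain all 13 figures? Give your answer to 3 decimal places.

After i distinct types are collected, each trial gives a new one with probability (13−i)/13, so the expected wait for the next new type is 13/(13−i).
E = 13/13 + 13/12 + 13/11 + 13/10 + 13/9 + 13/8 + 13/7 + 13/6 + 13/5 + 13/4 + 13/3 + 13/2 + 13/1 = 1145993/27720 ≈ 41.342.

41.342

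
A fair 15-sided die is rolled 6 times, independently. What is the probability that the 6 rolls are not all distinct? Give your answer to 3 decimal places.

0.684

P(all 6 different) = 15/15 · 14/15 · ··· · 10/15 ≈ 0.316.
P(at least two equal) = 1 − 0.316 = 0.684.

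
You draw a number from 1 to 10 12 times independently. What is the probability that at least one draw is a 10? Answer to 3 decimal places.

P(no draw is a 10) = (9/10)^12 ≈ 0.282.
P(at least one) = 1 − 0.282 = 0.718.

0.718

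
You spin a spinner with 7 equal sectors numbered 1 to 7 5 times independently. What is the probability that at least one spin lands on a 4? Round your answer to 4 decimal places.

P(no spin lands on a 4) = (6/7)^5 ≈ 0.4627.
P(at least one) = 1 − 0.4627 = 0.5373.

0.5373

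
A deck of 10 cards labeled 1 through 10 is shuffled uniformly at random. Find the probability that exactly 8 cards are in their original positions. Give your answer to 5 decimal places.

0.00001

Choose which 8 of the 10 are fixed: C(10,8) = 45 ways.
The remaining 2 must have no fixed point: D(2) = 1.
P = 45·1/3628800 = 1/80640 ≈ 0.00001.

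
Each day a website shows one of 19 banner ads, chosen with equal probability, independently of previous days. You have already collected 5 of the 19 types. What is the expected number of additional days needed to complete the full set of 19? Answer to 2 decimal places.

Starting from 5 distinct types, each trial gives a new one with probability (19−i)/19 when i types are held, so the wait for the next new type is 19/(19−i).
E = 19/14 + 19/13 + 19/12 + 19/11 + 19/10 + 19/9 + 19/8 + 19/7 + 19/6 + 19/5 + 19/4 + 19/3 + 19/2 + 19/1 = 22262927/360360 ≈ 61.78.

61.78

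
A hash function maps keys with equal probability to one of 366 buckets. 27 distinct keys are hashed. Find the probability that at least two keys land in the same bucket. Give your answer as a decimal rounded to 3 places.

It's easier to compute the probability that all 27 are distinct.
P(all distinct) = 366/366 · 365/366 · ··· · 340/366 ≈ 0.374.
So the probability of at least one match is 1 − 0.374 = 0.626.

0.626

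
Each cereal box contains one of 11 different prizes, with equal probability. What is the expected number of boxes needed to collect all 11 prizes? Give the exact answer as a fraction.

83711/2520

After i distinct types are collected, each trial gives a new one with probability (11−i)/11, so the expected wait for the next new type is 11/(11−i).
E = 11/11 + 11/10 + 11/9 + 11/8 + 11/7 + 11/6 + 11/5 + 11/4 + 11/3 + 11/2 + 11/1 = 83711/2520.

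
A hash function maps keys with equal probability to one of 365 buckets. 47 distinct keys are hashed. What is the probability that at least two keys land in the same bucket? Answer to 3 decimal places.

It's easier to compute the probability that all 47 are distinct.
P(all distinct) = 365/365 · 364/365 · ··· · 319/365 ≈ 0.045.
So the probability of at least one match is 1 − 0.045 = 0.955.

0.955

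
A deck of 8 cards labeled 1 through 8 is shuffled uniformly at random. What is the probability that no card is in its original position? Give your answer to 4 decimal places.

This is the derangement probability: permutations of 8 with no fixed point.
D(8) = 8! · (1 − 1/1! + 1/2! − ··· + (−1)^8/8!) = 14833.
P = 14833/40320 = 2119/5760 ≈ 0.3679.

0.3679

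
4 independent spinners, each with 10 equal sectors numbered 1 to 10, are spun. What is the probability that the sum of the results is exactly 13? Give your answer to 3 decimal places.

0.022

There are 10^4 = 10000 equally likely outcomes.
The number of ordered 4-tuples from {1,…,10} summing to 13 is 220.
P(sum = 13) = 220/10000 = 11/500 ≈ 0.022.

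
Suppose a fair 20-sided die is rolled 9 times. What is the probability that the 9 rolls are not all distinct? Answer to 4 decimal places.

0.8810

P(all 9 different) = 20/20 · 19/20 · ··· · 12/20 ≈ 0.1190.
P(at least two equal) = 1 − 0.1190 = 0.8810.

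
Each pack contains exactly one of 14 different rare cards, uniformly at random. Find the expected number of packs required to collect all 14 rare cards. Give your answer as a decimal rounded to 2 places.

After i distinct types are collected, each trial gives a new one with probability (14−i)/14, so the expected wait for the next new type is 14/(14−i).
E = 14/14 + 14/13 + 14/12 + 14/11 + 14/10 + 14/9 + 14/8 + 14/7 + 14/6 + 14/5 + 14/4 + 14/3 + 14/2 + 14/1 = 1171733/25740 ≈ 45.52.

45.52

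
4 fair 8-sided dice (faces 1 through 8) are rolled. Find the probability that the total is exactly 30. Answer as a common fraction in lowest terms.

There are 8^4 = 4096 equally likely outcomes.
The number of ordered 4-tuples from {1,…,8} summing to 30 is 10.
P(sum = 30) = 10/4096 = 5/2048.

5/2048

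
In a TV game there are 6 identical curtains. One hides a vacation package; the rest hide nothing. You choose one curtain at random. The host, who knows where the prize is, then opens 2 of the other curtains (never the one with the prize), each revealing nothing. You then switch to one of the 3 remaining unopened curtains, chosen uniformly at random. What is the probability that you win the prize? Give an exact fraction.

Your original curtain holds the prize with probability 1/6, so the other 5 collectively hold it with probability 5/6.
The host can always find 2 empty curtains to open, so the reveals don't change that 5/6; it is now spread over the 3 remaining unopened curtains.
P(win by switching) = (5/6) · (1/3) = 5/18.

5/18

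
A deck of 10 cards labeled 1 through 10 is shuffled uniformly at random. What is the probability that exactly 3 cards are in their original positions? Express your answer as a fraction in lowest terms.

103/1680

Choose which 3 of the 10 are fixed: C(10,3) = 120 ways.
The remaining 7 must have no fixed point: D(7) = 1854.
P = 120·1854/3628800 = 103/1680.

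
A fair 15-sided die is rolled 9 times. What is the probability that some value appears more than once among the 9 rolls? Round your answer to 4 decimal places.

P(all 9 different) = 15/15 · 14/15 · ··· · 7/15 ≈ 0.0472.
P(at least two equal) = 1 − 0.0472 = 0.9528.

0.9528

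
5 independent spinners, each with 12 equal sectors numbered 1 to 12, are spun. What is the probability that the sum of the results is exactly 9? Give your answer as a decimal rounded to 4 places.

0.0003

There are 12^5 = 248832 equally likely outcomes.
The number of ordered 5-tuples from {1,…,12} summing to 9 is 70.
P(sum = 9) = 70/248832 = 35/124416 ≈ 0.0003.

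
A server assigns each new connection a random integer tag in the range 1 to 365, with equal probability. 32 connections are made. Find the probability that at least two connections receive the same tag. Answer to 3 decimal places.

It's easier to compute the probability that all 32 are distinct.
P(all distinct) = 365/365 · 364/365 · ··· · 334/365 ≈ 0.247.
So the probability of at least one match is 1 − 0.247 = 0.753.

0.753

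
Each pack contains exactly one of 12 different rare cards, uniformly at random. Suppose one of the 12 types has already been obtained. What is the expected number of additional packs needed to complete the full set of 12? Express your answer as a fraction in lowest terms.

83711/2310

Starting from 1 distinct type, each trial gives a new one with probability (12−i)/12 when i types are held, so the wait for the next new type is 12/(12−i).
E = 12/11 + 12/10 + 12/9 + 12/8 + 12/7 + 12/6 + 12/5 + 12/4 + 12/3 + 12/2 + 12/1 = 83711/2310.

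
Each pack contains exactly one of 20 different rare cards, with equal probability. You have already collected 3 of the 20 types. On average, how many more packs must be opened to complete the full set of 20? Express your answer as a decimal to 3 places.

Starting from 3 distinct types, each trial gives a new one with probability (20−i)/20 when i types are held, so the wait for the next new type is 20/(20−i).
E = 20/17 + 20/16 + 20/15 + 20/14 + 20/13 + 20/12 + 20/11 + 20/10 + 20/9 + 20/8 + 20/7 + 20/6 + 20/5 + 20/4 + 20/3 + 20/2 + 20/1 = 42142223/612612 ≈ 68.791.

68.791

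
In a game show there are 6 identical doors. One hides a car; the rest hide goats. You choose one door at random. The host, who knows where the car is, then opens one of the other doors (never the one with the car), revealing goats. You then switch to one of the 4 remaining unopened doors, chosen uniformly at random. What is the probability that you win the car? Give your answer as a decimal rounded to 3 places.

Your original door holds the car with probability 1/6, so the other 5 collectively hold it with probability 5/6.
The host can always find an empty door to open, so this doesn't change that 5/6; it is now spread over the 4 remaining unopened doors.
P(win by switching) = (5/6) · (1/4) = 5/24 ≈ 0.208.

0.208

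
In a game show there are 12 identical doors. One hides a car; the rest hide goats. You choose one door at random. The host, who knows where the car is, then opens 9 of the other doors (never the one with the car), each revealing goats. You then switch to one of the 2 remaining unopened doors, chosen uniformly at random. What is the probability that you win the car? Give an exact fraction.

11/24

Your original door holds the car with probability 1/12, so the other 11 collectively hold it with probability 11/12.
The host can always find 9 empty doors to open, so the reveals don't change that 11/12; it is now spread over the 2 remaining unopened doors.
P(win by switching) = (11/12) · (1/2) = 11/24.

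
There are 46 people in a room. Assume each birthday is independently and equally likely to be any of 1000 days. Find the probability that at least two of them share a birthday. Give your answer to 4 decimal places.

It's easier to compute the probability that all 46 are distinct.
P(all distinct) = 1000/1000 · 999/1000 · ··· · 955/1000 ≈ 0.3496.
So the probability of at least one match is 1 − 0.3496 = 0.6504.

0.6504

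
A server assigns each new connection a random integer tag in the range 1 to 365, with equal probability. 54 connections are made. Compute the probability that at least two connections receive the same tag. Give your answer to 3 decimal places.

0.984

It's easier to compute the probability that all 54 are distinct.
P(all distinct) = 365/365 · 364/365 · ··· · 312/365 ≈ 0.016.
So the probability of at least one match is 1 − 0.016 = 0.984.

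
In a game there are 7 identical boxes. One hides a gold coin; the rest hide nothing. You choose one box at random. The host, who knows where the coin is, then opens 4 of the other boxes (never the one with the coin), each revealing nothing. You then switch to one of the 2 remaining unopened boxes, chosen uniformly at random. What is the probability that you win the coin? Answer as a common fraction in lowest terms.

Your original box holds the coin with probability 1/7, so the other 6 collectively hold it with probability 6/7.
The host can always find 4 empty boxes to open, so the reveals don't change that 6/7; it is now spread over the 2 remaining unopened boxes.
P(win by switching) = (6/7) · (1/2) = 3/7.

3/7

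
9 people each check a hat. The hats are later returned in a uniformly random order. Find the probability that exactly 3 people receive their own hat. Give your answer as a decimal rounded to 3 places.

Choose which 3 of the 9 are fixed: C(9,3) = 84 ways.
The remaining 6 must have no fixed point: D(6) = 265.
P = 84·265/362880 = 53/864 ≈ 0.061.

0.061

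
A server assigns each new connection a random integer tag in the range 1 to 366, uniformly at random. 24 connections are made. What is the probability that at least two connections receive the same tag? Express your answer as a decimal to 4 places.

It's easier to compute the probability that all 24 are distinct.
P(all distinct) = 366/366 · 365/366 · ··· · 343/366 ≈ 0.4627.
So the probability of at least one match is 1 − 0.4627 = 0.5373.

0.5373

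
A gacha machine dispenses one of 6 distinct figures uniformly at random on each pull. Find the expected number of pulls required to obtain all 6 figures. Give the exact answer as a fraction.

147/10

After i distinct types are collected, each trial gives a new one with probability (6−i)/6, so the expected wait for the next new type is 6/(6−i).
E = 6/6 + 6/5 + 6/4 + 6/3 + 6/2 + 6/1 = 147/10.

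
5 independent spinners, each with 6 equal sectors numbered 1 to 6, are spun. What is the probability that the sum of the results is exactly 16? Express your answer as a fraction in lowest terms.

There are 6^5 = 7776 equally likely outcomes.
The number of ordered 5-tuples from {1,…,6} summing to 16 is 735.
P(sum = 16) = 735/7776 = 245/2592.

245/2592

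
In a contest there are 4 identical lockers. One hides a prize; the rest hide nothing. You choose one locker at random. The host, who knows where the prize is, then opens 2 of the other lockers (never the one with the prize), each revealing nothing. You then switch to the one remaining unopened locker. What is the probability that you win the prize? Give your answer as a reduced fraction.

3/4

Your original locker holds the prize with probability 1/4, so the other 3 collectively hold it with probability 3/4.
The host can always find 2 empty lockers to open, so the reveals don't change that 3/4; it is now spread over the 1 remaining unopened locker.
P(win by switching) = (3/4) · (1/1) = 3/4.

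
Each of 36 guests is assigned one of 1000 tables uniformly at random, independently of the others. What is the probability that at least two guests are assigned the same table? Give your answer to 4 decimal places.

It's easier to compute the probability that all 36 are distinct.
P(all distinct) = 1000/1000 · 999/1000 · ··· · 965/1000 ≈ 0.5286.
So the probability of at least one match is 1 − 0.5286 = 0.4714.

0.4714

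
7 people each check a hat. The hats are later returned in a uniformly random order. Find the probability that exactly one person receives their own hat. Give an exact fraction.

Choose which one is fixed: C(7,1) = 7 ways.
The remaining 6 must have no fixed point: D(6) = 265.
P = 7·265/5040 = 53/144.

53/144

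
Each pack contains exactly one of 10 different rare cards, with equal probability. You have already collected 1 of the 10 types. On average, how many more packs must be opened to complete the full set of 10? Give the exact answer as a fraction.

7129/252

Starting from 1 distinct type, each trial gives a new one with probability (10−i)/10 when i types are held, so the wait for the next new type is 10/(10−i).
E = 10/9 + 10/8 + 10/7 + 10/6 + 10/5 + 10/4 + 10/3 + 10/2 + 10/1 = 7129/252.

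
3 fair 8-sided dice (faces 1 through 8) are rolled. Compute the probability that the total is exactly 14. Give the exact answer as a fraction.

3/32

There are 8^3 = 512 equally likely outcomes.
The number of ordered 3-tuples from {1,…,8} summing to 14 is 48.
P(sum = 14) = 48/512 = 3/32.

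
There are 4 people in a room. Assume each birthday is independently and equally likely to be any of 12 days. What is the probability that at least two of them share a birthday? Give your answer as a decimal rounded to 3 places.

0.427

It's easier to compute the probability that all 4 are distinct.
P(all distinct) = 12/12 · 11/12 · ··· · 9/12 ≈ 0.573.
So the probability of at least one match is 1 − 0.573 = 0.427.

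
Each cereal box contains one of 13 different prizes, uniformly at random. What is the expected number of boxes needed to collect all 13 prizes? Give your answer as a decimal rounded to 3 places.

After i distinct types are collected, each trial gives a new one with probability (13−i)/13, so the expected wait for the next new type is 13/(13−i).
E = 13/13 + 13/12 + 13/11 + 13/10 + 13/9 + 13/8 + 13/7 + 13/6 + 13/5 + 13/4 + 13/3 + 13/2 + 13/1 = 1145993/27720 ≈ 41.342.

41.342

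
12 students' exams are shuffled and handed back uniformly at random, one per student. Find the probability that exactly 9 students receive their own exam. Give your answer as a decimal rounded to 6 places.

0.000001

Choose which 9 of the 12 are fixed: C(12,9) = 220 ways.
The remaining 3 must have no fixed point: D(3) = 2.
P = 220·2/479001600 = 1/1088640 ≈ 0.000001.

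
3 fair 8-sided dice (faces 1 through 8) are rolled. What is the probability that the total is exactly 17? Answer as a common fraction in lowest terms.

9/128

There are 8^3 = 512 equally likely outcomes.
The number of ordered 3-tuples from {1,…,8} summing to 17 is 36.
P(sum = 17) = 36/512 = 9/128.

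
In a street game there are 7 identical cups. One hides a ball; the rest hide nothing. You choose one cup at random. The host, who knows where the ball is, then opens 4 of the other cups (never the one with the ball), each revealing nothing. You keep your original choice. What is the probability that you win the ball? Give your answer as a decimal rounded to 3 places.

The host can always open 4 empty cups regardless of your choice, so the reveals give no information about your original cup.
P(win by staying) = 1/7 ≈ 0.143.

0.143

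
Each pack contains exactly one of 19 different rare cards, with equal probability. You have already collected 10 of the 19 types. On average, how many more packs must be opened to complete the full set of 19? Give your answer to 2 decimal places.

Starting from 10 distinct types, each trial gives a new one with probability (19−i)/19 when i types are held, so the wait for the next new type is 19/(19−i).
E = 19/9 + 19/8 + 19/7 + 19/6 + 19/5 + 19/4 + 19/3 + 19/2 + 19/1 = 135451/2520 ≈ 53.75.

53.75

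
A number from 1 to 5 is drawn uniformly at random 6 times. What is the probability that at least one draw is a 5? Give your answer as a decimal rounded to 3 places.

P(no draw is a 5) = (4/5)^6 ≈ 0.262.
P(at least one) = 1 − 0.262 = 0.738.

0.738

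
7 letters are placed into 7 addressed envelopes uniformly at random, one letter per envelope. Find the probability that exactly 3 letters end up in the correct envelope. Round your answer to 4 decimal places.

Choose which 3 of the 7 are fixed: C(7,3) = 35 ways.
The remaining 4 must have no fixed point: D(4) = 9.
P = 35·9/5040 = 1/16 ≈ 0.0625.

0.0625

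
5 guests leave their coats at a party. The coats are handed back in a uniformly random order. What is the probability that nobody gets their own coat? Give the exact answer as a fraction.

11/30

This is the derangement probability: permutations of 5 with no fixed point.
D(5) = 5! · (1 − 1/1! + 1/2! − ··· + (−1)^5/5!) = 44.
P = 44/120 = 11/30.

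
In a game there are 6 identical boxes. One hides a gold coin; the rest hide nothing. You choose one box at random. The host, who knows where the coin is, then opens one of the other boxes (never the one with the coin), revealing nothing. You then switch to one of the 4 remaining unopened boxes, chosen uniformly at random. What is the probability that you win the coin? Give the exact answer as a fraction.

5/24

Your original box holds the coin with probability 1/6, so the other 5 collectively hold it with probability 5/6.
The host can always find an empty box to open, so this doesn't change that 5/6; it is now spread over the 4 remaining unopened boxes.
P(win by switching) = (5/6) · (1/4) = 5/24.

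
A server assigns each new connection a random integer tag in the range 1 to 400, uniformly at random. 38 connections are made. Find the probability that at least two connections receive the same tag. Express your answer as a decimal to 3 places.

0.837

It's easier to compute the probability that all 38 are distinct.
P(all distinct) = 400/400 · 399/400 · ··· · 363/400 ≈ 0.163.
So the probability of at least one match is 1 − 0.163 = 0.837.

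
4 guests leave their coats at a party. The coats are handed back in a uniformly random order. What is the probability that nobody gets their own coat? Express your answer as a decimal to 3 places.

0.375

This is the derangement probability: permutations of 4 with no fixed point.
D(4) = 4! · (1 − 1/1! + 1/2! − ··· + (−1)^4/4!) = 9.
P = 9/24 = 3/8 ≈ 0.375.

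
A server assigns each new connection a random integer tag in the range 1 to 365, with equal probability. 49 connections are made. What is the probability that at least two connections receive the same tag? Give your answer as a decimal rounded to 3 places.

It's easier to compute the probability that all 49 are distinct.
P(all distinct) = 365/365 · 364/365 · ··· · 317/365 ≈ 0.034.
So the probability of at least one match is 1 − 0.034 = 0.966.

0.966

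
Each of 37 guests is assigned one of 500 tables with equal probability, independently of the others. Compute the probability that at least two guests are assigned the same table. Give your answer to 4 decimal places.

It's easier to compute the probability that all 37 are distinct.
P(all distinct) = 500/500 · 499/500 · ··· · 464/500 ≈ 0.2552.
So the probability of at least one match is 1 − 0.2552 = 0.7448.

0.7448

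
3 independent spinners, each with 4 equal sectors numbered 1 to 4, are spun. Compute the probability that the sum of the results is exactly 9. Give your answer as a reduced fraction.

5/32

There are 4^3 = 64 equally likely outcomes.
The number of ordered 3-tuples from {1,…,4} summing to 9 is 10.
P(sum = 9) = 10/64 = 5/32.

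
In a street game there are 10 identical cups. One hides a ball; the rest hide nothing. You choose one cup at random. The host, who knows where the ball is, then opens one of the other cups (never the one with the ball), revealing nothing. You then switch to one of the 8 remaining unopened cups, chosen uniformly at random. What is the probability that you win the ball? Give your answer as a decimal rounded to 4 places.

Your original cup holds the ball with probability 1/10, so the other 9 collectively hold it with probability 9/10.
The host can always find an empty cup to open, so this doesn't change that 9/10; it is now spread over the 8 remaining unopened cups.
P(win by switching) = (9/10) · (1/8) = 9/80 ≈ 0.1125.

0.1125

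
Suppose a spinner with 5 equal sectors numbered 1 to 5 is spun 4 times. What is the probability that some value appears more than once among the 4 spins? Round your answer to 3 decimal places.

0.808

P(all 4 different) = 5/5 · 4/5 · ··· · 2/5 ≈ 0.192.
P(at least two equal) = 1 − 0.192 = 0.808.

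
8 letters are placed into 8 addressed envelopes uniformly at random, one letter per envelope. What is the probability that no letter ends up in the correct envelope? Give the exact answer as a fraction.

This is the derangement probability: permutations of 8 with no fixed point.
D(8) = 8! · (1 − 1/1! + 1/2! − ··· + (−1)^8/8!) = 14833.
P = 14833/40320 = 2119/5760.

2119/5760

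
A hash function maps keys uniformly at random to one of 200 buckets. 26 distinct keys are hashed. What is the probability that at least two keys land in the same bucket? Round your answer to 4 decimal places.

It's easier to compute the probability that all 26 are distinct.
P(all distinct) = 200/200 · 199/200 · ··· · 175/200 ≈ 0.1829.
So the probability of at least one match is 1 − 0.1829 = 0.8171.

0.8171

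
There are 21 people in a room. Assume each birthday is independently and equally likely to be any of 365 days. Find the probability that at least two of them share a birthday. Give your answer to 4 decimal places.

0.4437

It's easier to compute the probability that all 21 are distinct.
P(all distinct) = 365/365 · 364/365 · ··· · 345/365 ≈ 0.5563.
So the probability of at least one match is 1 − 0.5563 = 0.4437.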